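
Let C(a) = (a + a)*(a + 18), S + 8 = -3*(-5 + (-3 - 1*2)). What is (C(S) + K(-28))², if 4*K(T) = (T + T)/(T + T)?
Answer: 49575681/16 ≈ 3.0985e+6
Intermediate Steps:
K(T) = ¼ (K(T) = ((T + T)/(T + T))/4 = ((2*T)/((2*T)))/4 = ((2*T)*(1/(2*T)))/4 = (¼)*1 = ¼)
S = 22 (S = -8 - 3*(-5 + (-3 - 1*2)) = -8 - 3*(-5 + (-3 - 2)) = -8 - 3*(-5 - 5) = -8 - 3*(-10) = -8 + 30 = 22)
C(a) = 2*a*(18 + a) (C(a) = (2*a)*(18 + a) = 2*a*(18 + a))
(C(S) + K(-28))² = (2*22*(18 + 22) + ¼)² = (2*22*40 + ¼)² = (1760 + ¼)² = (7041/4)² = 49575681/16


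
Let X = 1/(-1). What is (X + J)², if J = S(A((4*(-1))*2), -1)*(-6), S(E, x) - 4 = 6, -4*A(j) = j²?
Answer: 3721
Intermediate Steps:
A(j) = -j²/4
S(E, x) = 10 (S(E, x) = 4 + 6 = 10)
X = -1
J = -60 (J = 10*(-6) = -60)
(X + J)² = (-1 - 60)² = (-61)² = 3721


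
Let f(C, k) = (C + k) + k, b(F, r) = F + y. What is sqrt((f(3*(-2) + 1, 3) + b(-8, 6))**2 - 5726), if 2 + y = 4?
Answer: I*sqrt(5701) ≈ 75.505*I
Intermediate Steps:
y = 2 (y = -2 + 4 = 2)
b(F, r) = 2 + F (b(F, r) = F + 2 = 2 + F)
f(C, k) = C + 2*k
sqrt((f(3*(-2) + 1, 3) + b(-8, 6))**2 - 5726) = sqrt((((3*(-2) + 1) + 2*3) + (2 - 8))**2 - 5726) = sqrt((((-6 + 1) + 6) - 6)**2 - 5726) = sqrt(((-5 + 6) - 6)**2 - 5726) = sqrt((1 - 6)**2 - 5726) = sqrt((-5)**2 - 5726) = sqrt(25 - 5726) = sqrt(-5701) = I*sqrt(5701)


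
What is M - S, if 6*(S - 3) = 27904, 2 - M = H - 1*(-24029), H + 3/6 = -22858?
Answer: -34933/6 ≈ -5822.2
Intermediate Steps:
H = -45717/2 (H = -½ - 22858 = -45717/2 ≈ -22859.)
M = -2337/2 (M = 2 - (-45717/2 - 1*(-24029)) = 2 - (-45717/2 + 24029) = 2 - 1*2341/2 = 2 - 2341/2 = -2337/2 ≈ -1168.5)
S = 13961/3 (S = 3 + (⅙)*27904 = 3 + 13952/3 = 13961/3 ≈ 4653.7)
M - S = -2337/2 - 1*13961/3 = -2337/2 - 13961/3 = -34933/6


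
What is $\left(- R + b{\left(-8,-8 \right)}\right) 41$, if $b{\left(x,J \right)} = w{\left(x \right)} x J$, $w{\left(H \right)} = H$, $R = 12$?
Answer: $-21484$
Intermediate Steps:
$b{\left(x,J \right)} = J x^{2}$ ($b{\left(x,J \right)} = x x J = x^{2} J = J x^{2}$)
$\left(- R + b{\left(-8,-8 \right)}\right) 41 = \left(\left(-1\right) 12 - 8 \left(-8\right)^{2}\right) 41 = \left(-12 - 512\right) 41 = \left(-524\right) 41 = -21484$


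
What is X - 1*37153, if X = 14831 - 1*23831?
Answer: -46153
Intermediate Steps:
X = -9000 (X = 14831 - 23831 = -9000)
X - 1*37153 = -9000 - 1*37153 = -9000 - 37153 = -46153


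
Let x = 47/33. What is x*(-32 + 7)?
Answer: -1175/33 ≈ -35.606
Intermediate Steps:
x = 47/33 (x = 47*(1/33) = 47/33 ≈ 1.4242)
x*(-32 + 7) = 47*(-32 + 7)/33 = (47/33)*(-25) = -1175/33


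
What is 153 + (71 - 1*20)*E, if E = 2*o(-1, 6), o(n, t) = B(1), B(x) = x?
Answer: 255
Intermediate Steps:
o(n, t) = 1
E = 2 (E = 2*1 = 2)
153 + (71 - 1*20)*E = 153 + (71 - 1*20)*2 = 153 + (71 - 20)*2 = 153 + 51*2 = 153 + 102 = 255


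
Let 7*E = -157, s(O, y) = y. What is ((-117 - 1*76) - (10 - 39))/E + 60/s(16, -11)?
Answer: 3208/1727 ≈ 1.8576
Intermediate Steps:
E = -157/7 (E = (⅐)*(-157) = -157/7 ≈ -22.429)
((-117 - 1*76) - (10 - 39))/E + 60/s(16, -11) = ((-117 - 1*76) - (10 - 39))/(-157/7) + 60/(-11) = ((-117 - 76) - 1*(-29))*(-7/157) + 60*(-1/11) = (-193 + 29)*(-7/157) - 60/11 = -164*(-7/157) - 60/11 = 1148/157 - 60/11 = 3208/1727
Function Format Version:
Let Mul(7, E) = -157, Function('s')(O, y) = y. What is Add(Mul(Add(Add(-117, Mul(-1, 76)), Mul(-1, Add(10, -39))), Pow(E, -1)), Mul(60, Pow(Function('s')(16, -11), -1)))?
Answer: Rational(3208, 1727) ≈ 1.8576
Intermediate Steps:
E = Rational(-157, 7) (E = Mul(Rational(1, 7), -157) = Rational(-157, 7) ≈ -22.429)
Add(Mul(Add(Add(-117, Mul(-1, 76)), Mul(-1, Add(10, -39))), Pow(E, -1)), Mul(60, Pow(Function('s')(16, -11), -1))) = Add(Mul(Add(Add(-117, Mul(-1, 76)), Mul(-1, Add(10, -39))), Pow(Rational(-157, 7), -1)), Mul(60, Pow(-11, -1))) = Add(Mul(Add(Add(-117, -76), Mul(-1, -29)), Rational(-7, 157)), Mul(60, Rational(-1, 11))) = Add(Mul(Add(-193, 29), Rational(-7, 157)), Rational(-60, 11)) = Add(Mul(-164, Rational(-7, 157)), Rational(-60, 11)) = Add(Rational(1148, 157), Rational(-60, 11)) = Rational(3208, 1727)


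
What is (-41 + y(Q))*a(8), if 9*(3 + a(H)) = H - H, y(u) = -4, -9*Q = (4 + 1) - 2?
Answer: 135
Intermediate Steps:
Q = -⅓ (Q = -((4 + 1) - 2)/9 = -(5 - 2)/9 = -⅑*3 = -⅓ ≈ -0.33333)
a(H) = -3 (a(H) = -3 + (H - H)/9 = -3 + (⅑)*0 = -3 + 0 = -3)
(-41 + y(Q))*a(8) = (-41 - 4)*(-3) = -45*(-3) = 135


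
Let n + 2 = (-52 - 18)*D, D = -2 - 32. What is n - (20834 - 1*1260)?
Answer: -17196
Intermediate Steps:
D = -34
n = 2378 (n = -2 + (-52 - 18)*(-34) = -2 - 70*(-34) = -2 + 2380 = 2378)
n - (20834 - 1*1260) = 2378 - (20834 - 1*1260) = 2378 - (20834 - 1260) = 2378 - 1*19574 = 2378 - 19574 = -17196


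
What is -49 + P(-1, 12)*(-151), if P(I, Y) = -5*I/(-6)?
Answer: 461/6 ≈ 76.833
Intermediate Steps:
P(I, Y) = 5*I/6 (P(I, Y) = -5*I*(-1)/6 = -(-5)*I/6 = 5*I/6)
-49 + P(-1, 12)*(-151) = -49 + ((⅚)*(-1))*(-151) = -49 - ⅚*(-151) = -49 + 755/6 = 461/6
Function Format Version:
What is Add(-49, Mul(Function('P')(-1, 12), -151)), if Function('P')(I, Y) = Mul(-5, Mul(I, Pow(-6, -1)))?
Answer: Rational(461, 6) ≈ 76.833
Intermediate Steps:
Function('P')(I, Y) = Mul(Rational(5, 6), I) (Function('P')(I, Y) = Mul(-5, Mul(I, Rational(-1, 6))) = Mul(-5, Mul(Rational(-1, 6), I)) = Mul(Rational(5, 6), I))
Add(-49, Mul(Function('P')(-1, 12), -151)) = Add(-49, Mul(Mul(Rational(5, 6), -1), -151)) = Add(-49, Mul(Rational(-5, 6), -151)) = Add(-49, Rational(755, 6)) = Rational(461, 6)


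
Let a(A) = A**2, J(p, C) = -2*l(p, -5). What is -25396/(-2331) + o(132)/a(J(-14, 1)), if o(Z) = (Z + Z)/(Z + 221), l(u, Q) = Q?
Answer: 32039078/2938725 ≈ 10.902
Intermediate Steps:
o(Z) = 2*Z/(221 + Z) (o(Z) = (2*Z)/(221 + Z) = 2*Z/(221 + Z))
J(p, C) = 10 (J(p, C) = -2*(-5) = 10)
-25396/(-2331) + o(132)/a(J(-14, 1)) = -25396/(-2331) + (2*132/(221 + 132))/(10**2) = -25396*(-1/2331) + (2*132/353)/100 = 3628/333 + (2*132*(1/353))*(1/100) = 3628/333 + (264/353)*(1/100) = 3628/333 + 66/8825 = 32039078/2938725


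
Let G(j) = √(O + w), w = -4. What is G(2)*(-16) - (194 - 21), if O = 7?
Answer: -173 - 16*√3 ≈ -200.71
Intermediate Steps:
G(j) = √3 (G(j) = √(7 - 4) = √3)
G(2)*(-16) - (194 - 21) = √3*(-16) - (194 - 21) = -16*√3 - 1*173 = -16*√3 - 173 = -173 - 16*√3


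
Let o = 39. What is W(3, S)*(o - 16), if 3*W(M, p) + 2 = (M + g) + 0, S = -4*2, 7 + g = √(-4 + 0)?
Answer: -46 + 46*I/3 ≈ -46.0 + 15.333*I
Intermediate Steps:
g = -7 + 2*I (g = -7 + √(-4 + 0) = -7 + √(-4) = -7 + 2*I ≈ -7.0 + 2.0*I)
S = -8
W(M, p) = -3 + M/3 + 2*I/3 (W(M, p) = -⅔ + ((M + (-7 + 2*I)) + 0)/3 = -⅔ + ((-7 + M + 2*I) + 0)/3 = -⅔ + (-7 + M + 2*I)/3 = -⅔ + (-7/3 + M/3 + 2*I/3) = -3 + M/3 + 2*I/3)
W(3, S)*(o - 16) = (-3 + (⅓)*3 + 2*I/3)*(39 - 16) = (-3 + 1 + 2*I/3)*23 = (-2 + 2*I/3)*23 = -46 + 46*I/3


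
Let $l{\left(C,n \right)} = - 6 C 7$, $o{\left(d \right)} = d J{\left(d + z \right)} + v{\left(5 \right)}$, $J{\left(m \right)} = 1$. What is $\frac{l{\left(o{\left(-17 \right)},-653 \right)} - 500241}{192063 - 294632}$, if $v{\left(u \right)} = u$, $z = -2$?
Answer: $\frac{499737}{102569} \approx 4.8722$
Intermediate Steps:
$o{\left(d \right)} = 5 + d$ ($o{\left(d \right)} = d 1 + 5 = d + 5 = 5 + d$)
$l{\left(C,n \right)} = - 42 C$
$\frac{l{\left(o{\left(-17 \right)},-653 \right)} - 500241}{192063 - 294632} = \frac{- 42 \left(5 - 17\right) - 500241}{192063 - 294632} = \frac{\left(-42\right) \left(-12\right) - 500241}{-102569} = \left(504 - 500241\right) \left(- \frac{1}{102569}\right) = \left(-499737\right) \left(- \frac{1}{102569}\right) = \frac{499737}{102569}$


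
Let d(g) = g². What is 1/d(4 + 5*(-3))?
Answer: 1/121 ≈ 0.0082645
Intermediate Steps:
1/d(4 + 5*(-3)) = 1/((4 + 5*(-3))²) = 1/((4 - 15)²) = 1/((-11)²) = 1/121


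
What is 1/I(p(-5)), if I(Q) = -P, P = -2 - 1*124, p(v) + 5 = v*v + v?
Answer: 1/126 ≈ 0.0079365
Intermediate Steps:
p(v) = -5 + v + v**2 (p(v) = -5 + (v*v + v) = -5 + (v**2 + v) = -5 + (v + v**2) = -5 + v + v**2)
P = -126 (P = -2 - 124 = -126)
I(Q) = 126 (I(Q) = -1*(-126) = 126)
1/I(p(-5)) = 1/126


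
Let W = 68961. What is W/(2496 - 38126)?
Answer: -68961/35630 ≈ -1.9355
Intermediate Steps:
W/(2496 - 38126) = 68961/(2496 - 38126) = 68961/(-35630) = 68961*(-1/35630) = -68961/35630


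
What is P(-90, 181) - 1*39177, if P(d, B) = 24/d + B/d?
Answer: -705227/18 ≈ -39179.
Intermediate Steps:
P(-90, 181) - 1*39177 = (24 + 181)/(-90) - 1*39177 = -1/90*205 - 39177 = -41/18 - 39177 = -705227/18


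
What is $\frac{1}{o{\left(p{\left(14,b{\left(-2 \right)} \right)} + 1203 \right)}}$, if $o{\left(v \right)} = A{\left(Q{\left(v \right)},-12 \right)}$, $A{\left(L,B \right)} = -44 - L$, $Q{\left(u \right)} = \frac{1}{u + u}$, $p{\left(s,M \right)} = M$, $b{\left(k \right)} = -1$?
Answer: $- \frac{2404}{105777} \approx -0.022727$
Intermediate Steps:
$Q{\left(u \right)} = \frac{1}{2 u}$
$o{\left(v \right)} = -44 - \frac{1}{2 v}$
$\frac{1}{o{\left(p{\left(14,b{\left(-2 \right)} \right)} + 1203 \right)}} = \frac{1}{-44 - \frac{1}{2 \left(-1 + 1203\right)}} = \frac{1}{-44 - \frac{1}{2 \cdot 1202}} = \frac{1}{-44 - \frac{1}{2404}} = \frac{1}{- \frac{105777}{2404}} = - \frac{2404}{105777}$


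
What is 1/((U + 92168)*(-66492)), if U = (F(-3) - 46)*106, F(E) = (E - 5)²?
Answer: -1/6255301392 ≈ -1.5986e-10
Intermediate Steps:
F(E) = (-5 + E)²
U = 1908 (U = ((-5 - 3)² - 46)*106 = ((-8)² - 46)*106 = (64 - 46)*106 = 18*106 = 1908)
1/((U + 92168)*(-66492)) = 1/((1908 + 92168)*(-66492)) = -1/66492/94076 = (1/94076)*(-1/66492) = -1/6255301392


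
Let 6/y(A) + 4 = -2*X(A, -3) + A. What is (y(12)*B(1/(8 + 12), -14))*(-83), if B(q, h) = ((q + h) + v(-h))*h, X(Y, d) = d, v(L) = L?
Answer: 249/10 ≈ 24.900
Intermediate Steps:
y(A) = 6/(2 + A) (y(A) = 6/(-4 + (-2*(-3) + A)) = 6/(-4 + (6 + A)) = 6/(2 + A))
B(q, h) = h*q (B(q, h) = ((q + h) - h)*h = ((h + q) - h)*h = q*h = h*q)
(y(12)*B(1/(8 + 12), -14))*(-83) = ((6/(2 + 12))*(-14/(8 + 12)))*(-83) = ((6/14)*(-14/20))*(-83) = ((6*(1/14))*(-14*1/20))*(-83) = ((3/7)*(-7/10))*(-83) = -3/10*(-83) = 249/10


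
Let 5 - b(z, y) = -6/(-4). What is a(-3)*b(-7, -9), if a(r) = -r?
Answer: 21/2 ≈ 10.500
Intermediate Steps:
b(z, y) = 7/2 (b(z, y) = 5 - (-6)/(-4) = 5 - (-6)*(-1)/4 = 5 - 1*3/2 = 5 - 3/2 = 7/2)
a(-3)*b(-7, -9) = -1*(-3)*(7/2) = 3*(7/2) = 21/2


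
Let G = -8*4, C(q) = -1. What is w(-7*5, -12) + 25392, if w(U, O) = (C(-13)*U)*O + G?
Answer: 24940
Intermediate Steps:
G = -32
w(U, O) = -32 - O*U (w(U, O) = (-U)*O - 32 = -O*U - 32 = -32 - O*U)
w(-7*5, -12) + 25392 = (-32 - 1*(-12)*(-7*5)) + 25392 = (-32 - 1*(-12)*(-35)) + 25392 = (-32 - 420) + 25392 = -452 + 25392 = 24940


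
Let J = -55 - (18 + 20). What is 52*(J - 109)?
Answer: -10504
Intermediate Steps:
J = -93 (J = -55 - 1*38 = -55 - 38 = -93)
52*(J - 109) = 52*(-93 - 109) = 52*(-202) = -10504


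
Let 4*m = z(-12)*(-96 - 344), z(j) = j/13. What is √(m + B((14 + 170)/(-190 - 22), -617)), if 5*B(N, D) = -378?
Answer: √109590/65 ≈ 5.0930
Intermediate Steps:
z(j) = j/13 (z(j) = j*(1/13) = j/13)
B(N, D) = -378/5 (B(N, D) = (⅕)*(-378) = -378/5)
m = 1320/13 (m = (((1/13)*(-12))*(-96 - 344))/4 = (-12/13*(-440))/4 = (¼)*(5280/13) = 1320/13 ≈ 101.54)
√(m + B((14 + 170)/(-190 - 22), -617)) = √(1320/13 - 378/5) = √(1686/65) = √109590/65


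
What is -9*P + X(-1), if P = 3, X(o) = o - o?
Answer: -27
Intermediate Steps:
X(o) = 0
-9*P + X(-1) = -9*3 + 0 = -27 + 0 = -27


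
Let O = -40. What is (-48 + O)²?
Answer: 7744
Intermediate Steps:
(-48 + O)² = (-48 - 40)² = (-88)² = 7744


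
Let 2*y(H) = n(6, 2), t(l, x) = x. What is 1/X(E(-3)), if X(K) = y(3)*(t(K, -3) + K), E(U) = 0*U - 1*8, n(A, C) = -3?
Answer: 2/33 ≈ 0.060606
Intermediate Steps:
y(H) = -3/2 (y(H) = (½)*(-3) = -3/2)
E(U) = -8 (E(U) = 0 - 8 = -8)
X(K) = 9/2 - 3*K/2 (X(K) = -3*(-3 + K)/2 = 9/2 - 3*K/2)
1/X(E(-3)) = 1/(9/2 - 3/2*(-8)) = 1/(9/2 + 12) = 1/(33/2) = 2/33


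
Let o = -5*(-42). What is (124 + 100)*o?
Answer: 47040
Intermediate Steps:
o = 210
(124 + 100)*o = (124 + 100)*210 = 224*210 = 47040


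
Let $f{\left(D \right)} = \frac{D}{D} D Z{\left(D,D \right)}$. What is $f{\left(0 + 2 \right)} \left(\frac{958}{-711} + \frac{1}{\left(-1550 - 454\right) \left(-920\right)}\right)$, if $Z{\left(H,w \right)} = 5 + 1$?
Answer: $- \frac{588748243}{36412680} \approx -16.169$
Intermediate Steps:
$Z{\left(H,w \right)} = 6$
$f{\left(D \right)} = 6 D$ ($f{\left(D \right)} = \frac{D}{D} D 6 = 1 D 6 = D 6 = 6 D$)
$f{\left(0 + 2 \right)} \left(\frac{958}{-711} + \frac{1}{\left(-1550 - 454\right) \left(-920\right)}\right) = 6 \left(0 + 2\right) \left(\frac{958}{-711} + \frac{1}{\left(-1550 - 454\right) \left(-920\right)}\right) = 6 \cdot 2 \left(958 \left(- \frac{1}{711}\right) + \frac{1}{-2004} \left(- \frac{1}{920}\right)\right) = 12 \left(- \frac{958}{711} - - \frac{1}{1843680}\right) = 12 \left(- \frac{958}{711} + \frac{1}{1843680}\right) = 12 \left(- \frac{588748243}{436952160}\right) = - \frac{588748243}{36412680}$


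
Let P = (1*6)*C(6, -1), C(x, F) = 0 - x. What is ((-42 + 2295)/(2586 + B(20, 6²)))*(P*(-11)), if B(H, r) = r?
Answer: 148698/437 ≈ 340.27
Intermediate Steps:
C(x, F) = -x
P = -36 (P = (1*6)*(-1*6) = 6*(-6) = -36)
((-42 + 2295)/(2586 + B(20, 6²)))*(P*(-11)) = ((-42 + 2295)/(2586 + 6²))*(-36*(-11)) = (2253/(2586 + 36))*396 = (2253/2622)*396 = (2253*(1/2622))*396 = (751/874)*396 = 148698/437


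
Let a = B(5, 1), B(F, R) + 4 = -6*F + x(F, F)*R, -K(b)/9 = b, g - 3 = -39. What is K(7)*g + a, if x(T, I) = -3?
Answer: 2231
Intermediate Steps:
g = -36 (g = 3 - 39 = -36)
K(b) = -9*b
B(F, R) = -4 - 6*F - 3*R (B(F, R) = -4 + (-6*F - 3*R) = -4 - 6*F - 3*R)
a = -37 (a = -4 - 6*5 - 3*1 = -4 - 30 - 3 = -37)
K(7)*g + a = -9*7*(-36) - 37 = -63*(-36) - 37 = 2268 - 37 = 2231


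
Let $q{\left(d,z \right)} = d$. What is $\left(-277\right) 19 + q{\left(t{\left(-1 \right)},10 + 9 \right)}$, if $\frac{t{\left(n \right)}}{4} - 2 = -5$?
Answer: $-5275$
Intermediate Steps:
$t{\left(n \right)} = -12$ ($t{\left(n \right)} = 8 + 4 \left(-5\right) = 8 - 20 = -12$)
$\left(-277\right) 19 + q{\left(t{\left(-1 \right)},10 + 9 \right)} = \left(-277\right) 19 - 12 = -5263 - 12 = -5275$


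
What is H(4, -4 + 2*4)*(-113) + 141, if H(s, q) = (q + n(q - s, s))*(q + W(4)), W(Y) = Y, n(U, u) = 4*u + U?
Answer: -17939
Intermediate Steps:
n(U, u) = U + 4*u
H(s, q) = (4 + q)*(2*q + 3*s) (H(s, q) = (q + ((q - s) + 4*s))*(q + 4) = (q + (q + 3*s))*(4 + q) = (2*q + 3*s)*(4 + q) = (4 + q)*(2*q + 3*s))
H(4, -4 + 2*4)*(-113) + 141 = ((-4 + 2*4)² + 8*(-4 + 2*4) + 12*4 + (-4 + 2*4)*((-4 + 2*4) + 3*4))*(-113) + 141 = ((-4 + 8)² + 8*(-4 + 8) + 48 + (-4 + 8)*((-4 + 8) + 12))*(-113) + 141 = (4² + 8*4 + 48 + 4*(4 + 12))*(-113) + 141 = (16 + 32 + 48 + 4*16)*(-113) + 141 = (16 + 32 + 48 + 64)*(-113) + 141 = 160*(-113) + 141 = -18080 + 141 = -17939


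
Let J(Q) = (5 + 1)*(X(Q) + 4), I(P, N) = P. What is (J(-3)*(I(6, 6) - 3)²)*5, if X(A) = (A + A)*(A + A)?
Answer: 10800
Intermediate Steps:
X(A) = 4*A² (X(A) = (2*A)*(2*A) = 4*A²)
J(Q) = 24 + 24*Q² (J(Q) = (5 + 1)*(4*Q² + 4) = 6*(4 + 4*Q²) = 24 + 24*Q²)
(J(-3)*(I(6, 6) - 3)²)*5 = ((24 + 24*(-3)²)*(6 - 3)²)*5 = ((24 + 24*9)*3²)*5 = ((24 + 216)*9)*5 = (240*9)*5 = 2160*5 = 10800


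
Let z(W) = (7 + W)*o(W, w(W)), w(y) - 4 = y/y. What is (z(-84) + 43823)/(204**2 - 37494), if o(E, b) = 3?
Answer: 21796/2061 ≈ 10.575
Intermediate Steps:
w(y) = 5 (w(y) = 4 + y/y = 4 + 1 = 5)
z(W) = 21 + 3*W (z(W) = (7 + W)*3 = 21 + 3*W)
(z(-84) + 43823)/(204**2 - 37494) = ((21 + 3*(-84)) + 43823)/(204**2 - 37494) = ((21 - 252) + 43823)/(41616 - 37494) = (-231 + 43823)/4122 = 43592*(1/4122) = 21796/2061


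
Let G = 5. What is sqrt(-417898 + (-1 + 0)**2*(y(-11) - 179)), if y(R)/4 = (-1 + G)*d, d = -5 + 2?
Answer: 25*I*sqrt(669) ≈ 646.63*I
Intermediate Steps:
d = -3
y(R) = -48 (y(R) = 4*((-1 + 5)*(-3)) = 4*(4*(-3)) = 4*(-12) = -48)
sqrt(-417898 + (-1 + 0)**2*(y(-11) - 179)) = sqrt(-417898 + (-1 + 0)**2*(-48 - 179)) = sqrt(-417898 + (-1)**2*(-227)) = sqrt(-417898 + 1*(-227)) = sqrt(-417898 - 227) = sqrt(-418125) = 25*I*sqrt(669)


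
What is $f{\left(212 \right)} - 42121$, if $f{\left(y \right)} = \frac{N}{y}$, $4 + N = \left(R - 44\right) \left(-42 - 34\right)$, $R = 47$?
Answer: $- \frac{2232471}{53} \approx -42122.0$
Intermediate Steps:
$N = -232$ ($N = -4 + \left(47 - 44\right) \left(-42 - 34\right) = -4 + 3 \left(-76\right) = -4 - 228 = -232$)
$f{\left(y \right)} = - \frac{232}{y}$
$f{\left(212 \right)} - 42121 = - \frac{232}{212} - 42121 = \left(-232\right) \frac{1}{212} - 42121 = - \frac{58}{53} - 42121 = - \frac{2232471}{53}$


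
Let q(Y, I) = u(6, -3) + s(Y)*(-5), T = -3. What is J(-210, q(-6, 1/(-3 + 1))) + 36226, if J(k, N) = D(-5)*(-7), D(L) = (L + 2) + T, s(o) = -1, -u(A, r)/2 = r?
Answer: 36268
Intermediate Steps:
u(A, r) = -2*r
D(L) = -1 + L (D(L) = (L + 2) - 3 = (2 + L) - 3 = -1 + L)
q(Y, I) = 11 (q(Y, I) = -2*(-3) - 1*(-5) = 6 + 5 = 11)
J(k, N) = 42 (J(k, N) = (-1 - 5)*(-7) = -6*(-7) = 42)
J(-210, q(-6, 1/(-3 + 1))) + 36226 = 42 + 36226 = 36268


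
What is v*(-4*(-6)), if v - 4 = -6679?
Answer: -160200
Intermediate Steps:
v = -6675 (v = 4 - 6679 = -6675)
v*(-4*(-6)) = -(-26700)*(-6) = -6675*24 = -160200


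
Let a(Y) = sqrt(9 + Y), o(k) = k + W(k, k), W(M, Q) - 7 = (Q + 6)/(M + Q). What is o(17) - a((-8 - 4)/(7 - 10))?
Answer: 839/34 - sqrt(13) ≈ 21.071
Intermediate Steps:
W(M, Q) = 7 + (6 + Q)/(M + Q) (W(M, Q) = 7 + (Q + 6)/(M + Q) = 7 + (6 + Q)/(M + Q))
o(k) = k + (6 + 15*k)/(2*k) (o(k) = k + (6 + 7*k + 8*k)/(k + k) = k + (6 + 15*k)/((2*k)) = k + (1/(2*k))*(6 + 15*k) = k + (6 + 15*k)/(2*k))
o(17) - a((-8 - 4)/(7 - 10)) = (15/2 + 17 + 3/17) - sqrt(9 + (-8 - 4)/(7 - 10)) = (15/2 + 17 + 3*(1/17)) - sqrt(9 - 12/(-3)) = (15/2 + 17 + 3/17) - sqrt(9 - 12*(-1/3)) = 839/34 - sqrt(9 + 4) = 839/34 - sqrt(13)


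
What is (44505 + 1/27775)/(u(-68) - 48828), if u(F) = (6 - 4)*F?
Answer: -309031594/339993775 ≈ -0.90893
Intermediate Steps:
u(F) = 2*F
(44505 + 1/27775)/(u(-68) - 48828) = (44505 + 1/27775)/(2*(-68) - 48828) = (44505 + 1/27775)/(-136 - 48828) = (1236126376/27775)/(-48964) = (1236126376/27775)*(-1/48964) = -309031594/339993775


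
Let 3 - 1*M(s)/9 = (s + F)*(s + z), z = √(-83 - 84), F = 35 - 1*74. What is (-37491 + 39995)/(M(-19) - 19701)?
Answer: -686096/8529549 - 36308*I*√167/25588647 ≈ -0.080438 - 0.018336*I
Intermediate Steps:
F = -39 (F = 35 - 74 = -39)
z = I*√167 (z = √(-167) = I*√167 ≈ 12.923*I)
M(s) = 27 - 9*(-39 + s)*(s + I*√167) (M(s) = 27 - 9*(s - 39)*(s + I*√167) = 27 - 9*(-39 + s)*(s + I*√167))
(-37491 + 39995)/(M(-19) - 19701) = (-37491 + 39995)/((27 - 9*(-19)² + 351*(-19) + 351*I*√167 - 9*I*(-19)*√167) - 19701) = 2504/((27 - 9*361 - 6669 + 351*I*√167 + 171*I*√167) - 19701) = 2504/((27 - 3249 - 6669 + 351*I*√167 + 171*I*√167) - 19701) = 2504/((-9891 + 522*I*√167) - 19701) = 2504/(-29592 + 522*I*√167)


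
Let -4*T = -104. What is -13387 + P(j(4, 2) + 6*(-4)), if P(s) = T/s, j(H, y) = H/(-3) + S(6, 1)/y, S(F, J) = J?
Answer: -1994819/149 ≈ -13388.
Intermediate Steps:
T = 26 (T = -¼*(-104) = 26)
j(H, y) = 1/y - H/3 (j(H, y) = H/(-3) + 1/y = H*(-⅓) + 1/y = -H/3 + 1/y = 1/y - H/3)
P(s) = 26/s
-13387 + P(j(4, 2) + 6*(-4)) = -13387 + 26/((1/2 - ⅓*4) + 6*(-4)) = -13387 + 26/((½ - 4/3) - 24) = -13387 + 26/(-⅚ - 24) = -13387 + 26/(-149/6) = -13387 + 26*(-6/149) = -13387 - 156/149 = -1994819/149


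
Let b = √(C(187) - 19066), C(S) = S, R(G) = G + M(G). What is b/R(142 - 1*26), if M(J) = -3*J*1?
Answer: -I*√18879/232 ≈ -0.59225*I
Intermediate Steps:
M(J) = -3*J
R(G) = -2*G (R(G) = G - 3*G = -2*G)
b = I*√18879 (b = √(187 - 19066) = √(-18879) = I*√18879 ≈ 137.4*I)
b/R(142 - 1*26) = (I*√18879)/((-2*(142 - 1*26))) = (I*√18879)/((-2*(142 - 26))) = (I*√18879)/((-2*116)) = (I*√18879)/(-232) = (I*√18879)*(-1/232) = -I*√18879/232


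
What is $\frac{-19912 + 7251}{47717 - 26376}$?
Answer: $- \frac{12661}{21341} \approx -0.59327$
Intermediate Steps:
$\frac{-19912 + 7251}{47717 - 26376} = - \frac{12661}{21341}$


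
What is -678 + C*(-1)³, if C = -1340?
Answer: 662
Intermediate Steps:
-678 + C*(-1)³ = -678 - 1340*(-1)³ = -678 - 1340*(-1) = -678 + 1340 = 662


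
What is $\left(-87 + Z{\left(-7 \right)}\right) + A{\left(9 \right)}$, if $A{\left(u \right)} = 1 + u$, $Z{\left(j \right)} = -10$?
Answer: $-87$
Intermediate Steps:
$\left(-87 + Z{\left(-7 \right)}\right) + A{\left(9 \right)} = \left(-87 - 10\right) + \left(1 + 9\right) = -97 + 10 = -87$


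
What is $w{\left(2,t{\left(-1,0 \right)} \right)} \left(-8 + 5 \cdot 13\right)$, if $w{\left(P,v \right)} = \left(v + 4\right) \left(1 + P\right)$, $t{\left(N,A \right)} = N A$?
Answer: $684$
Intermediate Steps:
$t{\left(N,A \right)} = A N$
$w{\left(P,v \right)} = \left(1 + P\right) \left(4 + v\right)$ ($w{\left(P,v \right)} = \left(4 + v\right) \left(1 + P\right) = \left(1 + P\right) \left(4 + v\right)$)
$w{\left(2,t{\left(-1,0 \right)} \right)} \left(-8 + 5 \cdot 13\right) = \left(4 + 0 \left(-1\right) + 4 \cdot 2 + 2 \cdot 0 \left(-1\right)\right) \left(-8 + 5 \cdot 13\right) = \left(4 + 0 + 8 + 2 \cdot 0\right) \left(-8 + 65\right) = \left(4 + 0 + 8 + 0\right) 57 = 12 \cdot 57 = 684$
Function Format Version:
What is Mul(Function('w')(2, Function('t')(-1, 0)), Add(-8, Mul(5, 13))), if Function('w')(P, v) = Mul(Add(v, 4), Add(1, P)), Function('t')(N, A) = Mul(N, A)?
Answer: 684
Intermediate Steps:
Function('t')(N, A) = Mul(A, N)
Function('w')(P, v) = Mul(Add(1, P), Add(4, v)) (Function('w')(P, v) = Mul(Add(4, v), Add(1, P)) = Mul(Add(1, P), Add(4, v)))
Mul(Function('w')(2, Function('t')(-1, 0)), Add(-8, Mul(5, 13))) = Mul(Add(4, Mul(0, -1), Mul(4, 2), Mul(2, Mul(0, -1))), Add(-8, Mul(5, 13))) = Mul(Add(4, 0, 8, Mul(2, 0)), Add(-8, 65)) = Mul(Add(4, 0, 8, 0), 57) = Mul(12, 57) = 684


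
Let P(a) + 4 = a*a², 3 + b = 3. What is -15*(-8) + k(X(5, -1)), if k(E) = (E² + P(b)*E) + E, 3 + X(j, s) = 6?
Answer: 120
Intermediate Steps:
b = 0 (b = -3 + 3 = 0)
X(j, s) = 3 (X(j, s) = -3 + 6 = 3)
P(a) = -4 + a³ (P(a) = -4 + a*a² = -4 + a³)
k(E) = E² - 3*E (k(E) = (E² + (-4 + 0³)*E) + E = (E² + (-4 + 0)*E) + E = (E² - 4*E) + E = E² - 3*E)
-15*(-8) + k(X(5, -1)) = -15*(-8) + 3*(-3 + 3) = 120 + 3*0 = 120 + 0 = 120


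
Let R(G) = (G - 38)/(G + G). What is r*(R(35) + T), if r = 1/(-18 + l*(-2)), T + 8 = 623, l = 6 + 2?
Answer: -43047/2380 ≈ -18.087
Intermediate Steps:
l = 8
T = 615 (T = -8 + 623 = 615)
r = -1/34 (r = 1/(-18 + 8*(-2)) = 1/(-18 - 16) = 1/(-34) = -1/34 ≈ -0.029412)
R(G) = (-38 + G)/(2*G) (R(G) = (-38 + G)/((2*G)) = (-38 + G)*(1/(2*G)) = (-38 + G)/(2*G))
r*(R(35) + T) = -((1/2)*(-38 + 35)/35 + 615)/34 = -((1/2)*(1/35)*(-3) + 615)/34 = -(-3/70 + 615)/34 = -1/34*43047/70 = -43047/2380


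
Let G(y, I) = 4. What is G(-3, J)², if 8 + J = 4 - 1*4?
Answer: 16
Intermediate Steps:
J = -8 (J = -8 + (4 - 1*4) = -8 + (4 - 4) = -8 + 0 = -8)
G(-3, J)² = 4² = 16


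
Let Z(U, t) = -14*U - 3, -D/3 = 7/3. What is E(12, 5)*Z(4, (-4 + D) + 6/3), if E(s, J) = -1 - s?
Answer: 767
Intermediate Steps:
D = -7 (D = -21/3 = -3*7/3 = -7)
Z(U, t) = -3 - 14*U
E(12, 5)*Z(4, (-4 + D) + 6/3) = (-1 - 1*12)*(-3 - 14*4) = (-1 - 12)*(-3 - 56) = -13*(-59) = 767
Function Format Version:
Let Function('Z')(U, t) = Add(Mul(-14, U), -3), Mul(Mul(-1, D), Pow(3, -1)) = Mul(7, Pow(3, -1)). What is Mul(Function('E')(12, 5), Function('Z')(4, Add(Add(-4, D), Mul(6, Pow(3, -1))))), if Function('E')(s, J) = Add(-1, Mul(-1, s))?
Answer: 767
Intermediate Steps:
D = -7 (D = Mul(-3, Mul(7, Pow(3, -1))) = Mul(-3, Mul(7, Rational(1, 3))) = Mul(-3, Rational(7, 3)) = -7)
Function('Z')(U, t) = Add(-3, Mul(-14, U))
Mul(Function('E')(12, 5), Function('Z')(4, Add(Add(-4, D), Mul(6, Pow(3, -1))))) = Mul(Add(-1, Mul(-1, 12)), Add(-3, Mul(-14, 4))) = Mul(Add(-1, -12), Add(-3, -56)) = Mul(-13, -59) = 767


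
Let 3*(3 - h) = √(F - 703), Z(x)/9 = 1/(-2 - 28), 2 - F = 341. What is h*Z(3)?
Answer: -9/10 + I*√1042/10 ≈ -0.9 + 3.228*I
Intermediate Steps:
F = -339 (F = 2 - 1*341 = 2 - 341 = -339)
Z(x) = -3/10 (Z(x) = 9/(-2 - 28) = 9/(-30) = 9*(-1/30) = -3/10)
h = 3 - I*√1042/3 (h = 3 - √(-339 - 703)/3 = 3 - I*√1042/3 ≈ 3.0 - 10.76*I)
h*Z(3) = (3 - I*√1042/3)*(-3/10) = -9/10 + I*√1042/10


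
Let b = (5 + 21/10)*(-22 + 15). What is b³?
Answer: -122763473/1000 ≈ -1.2276e+5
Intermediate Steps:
b = -497/10 (b = (5 + 21*(⅒))*(-7) = (5 + 21/10)*(-7) = (71/10)*(-7) = -497/10 ≈ -49.700)
b³ = (-497/10)³ = -122763473/1000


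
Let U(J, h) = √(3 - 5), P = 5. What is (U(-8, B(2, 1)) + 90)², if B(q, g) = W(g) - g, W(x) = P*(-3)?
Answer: (90 + I*√2)² ≈ 8098.0 + 254.56*I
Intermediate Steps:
W(x) = -15 (W(x) = 5*(-3) = -15)
B(q, g) = -15 - g
U(J, h) = I*√2 (U(J, h) = √(-2) = I*√2)
(U(-8, B(2, 1)) + 90)² = (I*√2 + 90)² = (90 + I*√2)²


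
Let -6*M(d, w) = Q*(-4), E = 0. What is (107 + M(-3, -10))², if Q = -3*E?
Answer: 11449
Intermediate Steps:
Q = 0 (Q = -3*0 = 0)
M(d, w) = 0 (M(d, w) = -0*(-4) = -⅙*0 = 0)
(107 + M(-3, -10))² = (107 + 0)² = 107² = 11449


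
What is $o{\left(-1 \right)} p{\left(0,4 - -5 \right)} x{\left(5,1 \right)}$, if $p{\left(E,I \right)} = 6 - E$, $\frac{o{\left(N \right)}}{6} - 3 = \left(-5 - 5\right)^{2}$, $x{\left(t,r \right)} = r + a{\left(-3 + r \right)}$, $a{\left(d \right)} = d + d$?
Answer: $-11124$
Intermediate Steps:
$a{\left(d \right)} = 2 d$
$x{\left(t,r \right)} = -6 + 3 r$ ($x{\left(t,r \right)} = r + 2 \left(-3 + r\right) = r + \left(-6 + 2 r\right) = -6 + 3 r$)
$o{\left(N \right)} = 618$ ($o{\left(N \right)} = 18 + 6 \left(-5 - 5\right)^{2} = 18 + 6 \left(-10\right)^{2} = 18 + 6 \cdot 100 = 18 + 600 = 618$)
$o{\left(-1 \right)} p{\left(0,4 - -5 \right)} x{\left(5,1 \right)} = 618 \left(6 - 0\right) \left(-6 + 3 \cdot 1\right) = 618 \left(6 + 0\right) \left(-6 + 3\right) = 618 \cdot 6 \left(-3\right) = 3708 \left(-3\right) = -11124$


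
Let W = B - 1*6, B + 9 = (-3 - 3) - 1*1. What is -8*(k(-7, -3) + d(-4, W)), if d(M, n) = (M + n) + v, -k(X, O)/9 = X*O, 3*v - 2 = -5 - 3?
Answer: 1736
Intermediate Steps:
B = -16 (B = -9 + ((-3 - 3) - 1*1) = -9 + (-6 - 1) = -9 - 7 = -16)
v = -2 (v = ⅔ + (-5 - 3)/3 = ⅔ + (⅓)*(-8) = ⅔ - 8/3 = -2)
k(X, O) = -9*O*X (k(X, O) = -9*X*O = -9*O*X)
W = -22 (W = -16 - 1*6 = -16 - 6 = -22)
d(M, n) = -2 + M + n (d(M, n) = (M + n) - 2 = -2 + M + n)
-8*(k(-7, -3) + d(-4, W)) = -8*(-9*(-3)*(-7) + (-2 - 4 - 22)) = -8*(-189 - 28) = -8*(-217) = 1736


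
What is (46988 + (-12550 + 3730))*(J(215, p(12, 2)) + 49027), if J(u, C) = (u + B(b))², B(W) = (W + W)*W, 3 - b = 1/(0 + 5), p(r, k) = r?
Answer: 2438941459552/625 ≈ 3.9023e+9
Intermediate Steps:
b = 14/5 (b = 3 - 1/(0 + 5) = 3 - 1/5 = 3 - 1*⅕ = 3 - ⅕ = 14/5 ≈ 2.8000)
B(W) = 2*W² (B(W) = (2*W)*W = 2*W²)
J(u, C) = (392/25 + u)² (J(u, C) = (u + 2*(14/5)²)² = (u + 2*(196/25))² = (u + 392/25)² = (392/25 + u)²)
(46988 + (-12550 + 3730))*(J(215, p(12, 2)) + 49027) = (46988 + (-12550 + 3730))*((392 + 25*215)²/625 + 49027) = (46988 - 8820)*((392 + 5375)²/625 + 49027) = 38168*((1/625)*5767² + 49027) = 38168*((1/625)*33258289 + 49027) = 38168*(33258289/625 + 49027) = 38168*(63900164/625) = 2438941459552/625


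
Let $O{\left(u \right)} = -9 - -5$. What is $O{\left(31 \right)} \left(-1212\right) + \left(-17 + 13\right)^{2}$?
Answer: $4864$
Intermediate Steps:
$O{\left(u \right)} = -4$ ($O{\left(u \right)} = -9 + 5 = -4$)
$O{\left(31 \right)} \left(-1212\right) + \left(-17 + 13\right)^{2} = \left(-4\right) \left(-1212\right) + \left(-17 + 13\right)^{2} = 4848 + \left(-4\right)^{2} = 4848 + 16 = 4864$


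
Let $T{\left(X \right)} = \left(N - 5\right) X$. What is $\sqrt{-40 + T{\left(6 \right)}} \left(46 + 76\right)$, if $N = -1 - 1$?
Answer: $122 i \sqrt{82} \approx 1104.8 i$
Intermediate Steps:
$N = -2$ ($N = -1 - 1 = -2$)
$T{\left(X \right)} = - 7 X$ ($T{\left(X \right)} = \left(-2 - 5\right) X = - 7 X$)
$\sqrt{-40 + T{\left(6 \right)}} \left(46 + 76\right) = \sqrt{-40 - 42} \left(46 + 76\right) = \sqrt{-40 - 42} \cdot 122 = \sqrt{-82} \cdot 122 = i \sqrt{82} \cdot 122 = 122 i \sqrt{82}$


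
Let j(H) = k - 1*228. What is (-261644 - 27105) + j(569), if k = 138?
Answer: -288839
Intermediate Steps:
j(H) = -90 (j(H) = 138 - 1*228 = 138 - 228 = -90)
(-261644 - 27105) + j(569) = (-261644 - 27105) - 90 = -288749 - 90 = -288839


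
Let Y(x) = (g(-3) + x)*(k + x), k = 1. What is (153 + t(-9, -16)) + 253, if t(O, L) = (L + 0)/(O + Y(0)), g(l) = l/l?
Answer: 408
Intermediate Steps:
g(l) = 1
Y(x) = (1 + x)**2 (Y(x) = (1 + x)*(1 + x) = (1 + x)**2)
t(O, L) = L/(1 + O) (t(O, L) = (L + 0)/(O + (1 + 0**2 + 2*0)) = L/(O + (1 + 0 + 0)) = L/(O + 1) = L/(1 + O))
(153 + t(-9, -16)) + 253 = (153 - 16/(1 - 9)) + 253 = (153 - 16/(-8)) + 253 = (153 - 16*(-1/8)) + 253 = (153 + 2) + 253 = 155 + 253 = 408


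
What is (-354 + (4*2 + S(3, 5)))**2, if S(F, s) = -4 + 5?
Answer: 119025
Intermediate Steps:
S(F, s) = 1
(-354 + (4*2 + S(3, 5)))**2 = (-354 + (4*2 + 1))**2 = (-354 + (8 + 1))**2 = (-354 + 9)**2 = (-345)**2 = 119025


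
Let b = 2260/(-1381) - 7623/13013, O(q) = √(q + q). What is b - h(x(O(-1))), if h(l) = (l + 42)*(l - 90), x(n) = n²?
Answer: 858352861/233389 ≈ 3677.8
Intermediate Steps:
O(q) = √2*√q (O(q) = √(2*q) = √2*√q)
h(l) = (-90 + l)*(42 + l) (h(l) = (42 + l)*(-90 + l) = (-90 + l)*(42 + l))
b = -518659/233389 (b = 2260*(-1/1381) - 7623*1/13013 = -2260/1381 - 99/169 = -518659/233389 ≈ -2.2223)
b - h(x(O(-1))) = -518659/233389 - (-3780 + ((√2*√(-1))²)² - 48*(√2*√(-1))²) = -518659/233389 - (-3780 + ((√2*I)²)² - 48*(√2*I)²) = -518659/233389 - (-3780 + ((I*√2)²)² - 48*(I*√2)²) = -518659/233389 - (-3780 + (-2)² - 48*(-2)) = -518659/233389 - (-3780 + 4 + 96) = -518659/233389 - 1*(-3680) = -518659/233389 + 3680 = 858352861/233389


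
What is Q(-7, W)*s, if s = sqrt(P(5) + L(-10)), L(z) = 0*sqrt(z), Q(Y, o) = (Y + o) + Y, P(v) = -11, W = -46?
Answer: -60*I*sqrt(11) ≈ -199.0*I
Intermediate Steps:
Q(Y, o) = o + 2*Y
L(z) = 0
s = I*sqrt(11) (s = sqrt(-11 + 0) = sqrt(-11) = I*sqrt(11) ≈ 3.3166*I)
Q(-7, W)*s = (-46 + 2*(-7))*(I*sqrt(11)) = (-46 - 14)*(I*sqrt(11)) = -60*I*sqrt(11)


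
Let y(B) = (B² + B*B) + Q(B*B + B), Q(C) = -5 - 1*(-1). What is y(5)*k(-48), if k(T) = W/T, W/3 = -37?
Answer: 851/8 ≈ 106.38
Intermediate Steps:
W = -111 (W = 3*(-37) = -111)
k(T) = -111/T
Q(C) = -4 (Q(C) = -5 + 1 = -4)
y(B) = -4 + 2*B² (y(B) = (B² + B*B) - 4 = (B² + B²) - 4 = 2*B² - 4 = -4 + 2*B²)
y(5)*k(-48) = (-4 + 2*5²)*(-111/(-48)) = (-4 + 2*25)*(-111*(-1/48)) = (-4 + 50)*(37/16) = 46*(37/16) = 851/8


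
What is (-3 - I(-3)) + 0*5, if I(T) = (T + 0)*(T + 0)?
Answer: -12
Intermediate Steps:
I(T) = T**2 (I(T) = T*T = T**2)
(-3 - I(-3)) + 0*5 = (-3 - 1*(-3)**2) + 0*5 = (-3 - 1*9) + 0 = (-3 - 9) + 0 = -12 + 0 = -12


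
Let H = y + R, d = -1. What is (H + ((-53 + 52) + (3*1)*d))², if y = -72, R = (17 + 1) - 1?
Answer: 3481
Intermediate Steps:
R = 17 (R = 18 - 1 = 17)
H = -55 (H = -72 + 17 = -55)
(H + ((-53 + 52) + (3*1)*d))² = (-55 + ((-53 + 52) + (3*1)*(-1)))² = (-55 + (-1 + 3*(-1)))² = (-55 + (-1 - 3))² = (-55 - 4)² = (-59)² = 3481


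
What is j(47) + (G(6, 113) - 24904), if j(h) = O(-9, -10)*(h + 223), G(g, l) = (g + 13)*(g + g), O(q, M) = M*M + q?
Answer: -106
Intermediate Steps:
O(q, M) = q + M² (O(q, M) = M² + q = q + M²)
G(g, l) = 2*g*(13 + g) (G(g, l) = (13 + g)*(2*g) = 2*g*(13 + g))
j(h) = 20293 + 91*h (j(h) = (-9 + (-10)²)*(h + 223) = (-9 + 100)*(223 + h) = 91*(223 + h) = 20293 + 91*h)
j(47) + (G(6, 113) - 24904) = (20293 + 91*47) + (2*6*(13 + 6) - 24904) = (20293 + 4277) + (2*6*19 - 24904) = 24570 + (228 - 24904) = 24570 - 24676 = -106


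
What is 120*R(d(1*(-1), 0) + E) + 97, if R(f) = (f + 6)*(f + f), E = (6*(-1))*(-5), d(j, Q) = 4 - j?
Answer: 344497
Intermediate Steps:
E = 30 (E = -6*(-5) = 30)
R(f) = 2*f*(6 + f) (R(f) = (6 + f)*(2*f) = 2*f*(6 + f))
120*R(d(1*(-1), 0) + E) + 97 = 120*(2*((4 - (-1)) + 30)*(6 + ((4 - (-1)) + 30))) + 97 = 120*(2*((4 - 1*(-1)) + 30)*(6 + ((4 - 1*(-1)) + 30))) + 97 = 120*(2*((4 + 1) + 30)*(6 + ((4 + 1) + 30))) + 97 = 120*(2*(5 + 30)*(6 + (5 + 30))) + 97 = 120*(2*35*(6 + 35)) + 97 = 120*(2*35*41) + 97 = 120*2870 + 97 = 344400 + 97 = 344497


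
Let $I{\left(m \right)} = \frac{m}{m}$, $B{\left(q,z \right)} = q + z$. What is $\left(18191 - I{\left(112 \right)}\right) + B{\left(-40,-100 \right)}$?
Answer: $18050$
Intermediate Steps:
$I{\left(m \right)} = 1$
$\left(18191 - I{\left(112 \right)}\right) + B{\left(-40,-100 \right)} = \left(18191 - 1\right) - 140 = 18190 - 140 = 18050$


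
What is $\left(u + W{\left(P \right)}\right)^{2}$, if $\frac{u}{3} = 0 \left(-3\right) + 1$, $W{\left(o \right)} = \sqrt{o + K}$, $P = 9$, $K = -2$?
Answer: $\left(3 + \sqrt{7}\right)^{2} \approx 31.875$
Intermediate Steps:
$W{\left(o \right)} = \sqrt{-2 + o}$ ($W{\left(o \right)} = \sqrt{o - 2} = \sqrt{-2 + o}$)
$u = 3$ ($u = 3 \left(0 \left(-3\right) + 1\right) = 3 \left(0 + 1\right) = 3 \cdot 1 = 3$)
$\left(u + W{\left(P \right)}\right)^{2} = \left(3 + \sqrt{-2 + 9}\right)^{2} = \left(3 + \sqrt{7}\right)^{2}$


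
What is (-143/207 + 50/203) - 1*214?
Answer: -9011173/42021 ≈ -214.44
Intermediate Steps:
(-143/207 + 50/203) - 1*214 = (-143*1/207 + 50*(1/203)) - 214 = (-143/207 + 50/203) - 214 = -18679/42021 - 214 = -9011173/42021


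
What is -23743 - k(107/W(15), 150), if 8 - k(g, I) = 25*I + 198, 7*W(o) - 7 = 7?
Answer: -19803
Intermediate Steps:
W(o) = 2 (W(o) = 1 + (⅐)*7 = 1 + 1 = 2)
k(g, I) = -190 - 25*I (k(g, I) = 8 - (25*I + 198) = 8 - (198 + 25*I) = 8 + (-198 - 25*I) = -190 - 25*I)
-23743 - k(107/W(15), 150) = -23743 - (-190 - 25*150) = -23743 - (-190 - 3750) = -23743 - 1*(-3940) = -23743 + 3940 = -19803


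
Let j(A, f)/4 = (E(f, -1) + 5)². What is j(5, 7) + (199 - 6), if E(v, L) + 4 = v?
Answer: 449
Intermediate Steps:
E(v, L) = -4 + v
j(A, f) = 4*(1 + f)² (j(A, f) = 4*((-4 + f) + 5)² = 4*(1 + f)²)
j(5, 7) + (199 - 6) = 4*(1 + 7)² + (199 - 6) = 4*8² + 193 = 4*64 + 193 = 256 + 193 = 449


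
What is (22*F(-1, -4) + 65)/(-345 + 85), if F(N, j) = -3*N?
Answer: -131/260 ≈ -0.50385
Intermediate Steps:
(22*F(-1, -4) + 65)/(-345 + 85) = (22*(-3*(-1)) + 65)/(-345 + 85) = (22*3 + 65)/(-260) = (66 + 65)*(-1/260) = 131*(-1/260) = -131/260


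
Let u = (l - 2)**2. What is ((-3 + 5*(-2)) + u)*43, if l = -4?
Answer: 989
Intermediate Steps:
u = 36 (u = (-4 - 2)**2 = (-6)**2 = 36)
((-3 + 5*(-2)) + u)*43 = ((-3 + 5*(-2)) + 36)*43 = ((-3 - 10) + 36)*43 = (-13 + 36)*43 = 23*43 = 989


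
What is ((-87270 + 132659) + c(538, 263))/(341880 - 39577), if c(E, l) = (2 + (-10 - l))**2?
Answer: 118830/302303 ≈ 0.39308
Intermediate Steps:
c(E, l) = (-8 - l)**2
((-87270 + 132659) + c(538, 263))/(341880 - 39577) = ((-87270 + 132659) + (8 + 263)**2)/(341880 - 39577) = (45389 + 271**2)/302303 = (45389 + 73441)*(1/302303) = 118830*(1/302303) = 118830/302303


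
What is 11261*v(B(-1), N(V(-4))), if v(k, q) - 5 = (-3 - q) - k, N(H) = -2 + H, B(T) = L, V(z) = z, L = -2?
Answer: 112610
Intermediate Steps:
B(T) = -2
v(k, q) = 2 - k - q (v(k, q) = 5 + ((-3 - q) - k) = 5 + (-3 - k - q) = 2 - k - q)
11261*v(B(-1), N(V(-4))) = 11261*(2 - 1*(-2) - (-2 - 4)) = 11261*(2 + 2 - 1*(-6)) = 11261*(2 + 2 + 6) = 11261*10 = 112610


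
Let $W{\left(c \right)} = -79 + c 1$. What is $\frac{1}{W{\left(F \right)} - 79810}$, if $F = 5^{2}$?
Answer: $- \frac{1}{79864} \approx -1.2521 \cdot 10^{-5}$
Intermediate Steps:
$F = 25$
$W{\left(c \right)} = -79 + c$
$\frac{1}{W{\left(F \right)} - 79810} = \frac{1}{\left(-79 + 25\right) - 79810} = \frac{1}{-54 - 79810} = \frac{1}{-79864} = - \frac{1}{79864}$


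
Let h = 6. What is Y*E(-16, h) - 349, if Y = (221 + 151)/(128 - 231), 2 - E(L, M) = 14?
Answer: -31483/103 ≈ -305.66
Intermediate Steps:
E(L, M) = -12 (E(L, M) = 2 - 1*14 = 2 - 14 = -12)
Y = -372/103 (Y = 372/(-103) = 372*(-1/103) = -372/103 ≈ -3.6116)
Y*E(-16, h) - 349 = -372/103*(-12) - 349 = 4464/103 - 349 = -31483/103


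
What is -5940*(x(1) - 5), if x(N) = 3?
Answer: 11880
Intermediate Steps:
-5940*(x(1) - 5) = -5940*(3 - 5) = -5940*(-2) = -1188*(-10) = 11880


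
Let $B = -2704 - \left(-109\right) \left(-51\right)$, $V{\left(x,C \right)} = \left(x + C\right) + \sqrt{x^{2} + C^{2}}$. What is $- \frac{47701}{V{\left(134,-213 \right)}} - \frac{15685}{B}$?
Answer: $- \frac{30242753137}{471685092} - \frac{238505 \sqrt{2533}}{57084} \approx -274.4$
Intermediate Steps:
$V{\left(x,C \right)} = C + x + \sqrt{C^{2} + x^{2}}$ ($V{\left(x,C \right)} = \left(C + x\right) + \sqrt{C^{2} + x^{2}} = C + x + \sqrt{C^{2} + x^{2}}$)
$B = -8263$ ($B = -2704 - 5559 = -8263$)
$- \frac{47701}{V{\left(134,-213 \right)}} - \frac{15685}{B} = - \frac{47701}{-213 + 134 + \sqrt{\left(-213\right)^{2} + 134^{2}}} - \frac{15685}{-8263} = - \frac{47701}{-213 + 134 + \sqrt{45369 + 17956}} - - \frac{15685}{8263} = - \frac{47701}{-213 + 134 + \sqrt{63325}} + \frac{15685}{8263} = - \frac{47701}{-213 + 134 + 5 \sqrt{2533}} + \frac{15685}{8263} = - \frac{47701}{-79 + 5 \sqrt{2533}} + \frac{15685}{8263} = \frac{15685}{8263} - \frac{47701}{-79 + 5 \sqrt{2533}}$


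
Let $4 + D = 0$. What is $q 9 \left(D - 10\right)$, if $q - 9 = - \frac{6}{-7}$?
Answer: $-1242$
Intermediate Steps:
$D = -4$ ($D = -4 + 0 = -4$)
$q = \frac{69}{7}$ ($q = 9 - \frac{6}{-7} = 9 - - \frac{6}{7} = 9 + \frac{6}{7} = \frac{69}{7} \approx 9.8571$)
$q 9 \left(D - 10\right) = \frac{69}{7} \cdot 9 \left(-4 - 10\right) = \frac{621 \left(-4 - 10\right)}{7} = \frac{621}{7} \left(-14\right) = -1242$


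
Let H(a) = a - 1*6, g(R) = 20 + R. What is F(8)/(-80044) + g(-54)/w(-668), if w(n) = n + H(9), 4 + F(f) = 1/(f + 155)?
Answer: 444036763/8676369380 ≈ 0.051178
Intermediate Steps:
H(a) = -6 + a (H(a) = a - 6 = -6 + a)
F(f) = -4 + 1/(155 + f) (F(f) = -4 + 1/(f + 155) = -4 + 1/(155 + f))
w(n) = 3 + n (w(n) = n + (-6 + 9) = n + 3 = 3 + n)
F(8)/(-80044) + g(-54)/w(-668) = ((-619 - 4*8)/(155 + 8))/(-80044) + (20 - 54)/(3 - 668) = ((-619 - 32)/163)*(-1/80044) - 34/(-665) = ((1/163)*(-651))*(-1/80044) - 34*(-1/665) = -651/163*(-1/80044) + 34/665 = 651/13047172 + 34/665 = 444036763/8676369380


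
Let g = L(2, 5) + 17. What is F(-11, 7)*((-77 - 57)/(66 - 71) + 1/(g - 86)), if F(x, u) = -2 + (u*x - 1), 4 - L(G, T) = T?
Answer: -15000/7 ≈ -2142.9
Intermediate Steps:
L(G, T) = 4 - T
F(x, u) = -3 + u*x (F(x, u) = -2 + (-1 + u*x) = -3 + u*x)
g = 16 (g = (4 - 1*5) + 17 = (4 - 5) + 17 = -1 + 17 = 16)
F(-11, 7)*((-77 - 57)/(66 - 71) + 1/(g - 86)) = (-3 + 7*(-11))*((-77 - 57)/(66 - 71) + 1/(16 - 86)) = (-3 - 77)*(-134/(-5) + 1/(-70)) = -80*(-134*(-1/5) - 1/70) = -80*(134/5 - 1/70) = -80*375/14 = -15000/7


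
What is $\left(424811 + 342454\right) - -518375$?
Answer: $1285640$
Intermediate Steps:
$\left(424811 + 342454\right) - -518375 = 767265 + \left(-432551 + 950926\right) = 767265 + 518375 = 1285640$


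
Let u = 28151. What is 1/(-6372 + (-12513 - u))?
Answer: -1/47036 ≈ -2.1260e-5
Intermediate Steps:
1/(-6372 + (-12513 - u)) = 1/(-6372 + (-12513 - 1*28151)) = 1/(-6372 + (-12513 - 28151)) = 1/(-6372 - 40664) = 1/(-47036) = -1/47036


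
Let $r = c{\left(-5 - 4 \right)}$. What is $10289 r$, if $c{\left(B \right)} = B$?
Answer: $-92601$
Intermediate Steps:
$r = -9$ ($r = -5 - 4 = -9$)
$10289 r = 10289 \left(-9\right) = -92601$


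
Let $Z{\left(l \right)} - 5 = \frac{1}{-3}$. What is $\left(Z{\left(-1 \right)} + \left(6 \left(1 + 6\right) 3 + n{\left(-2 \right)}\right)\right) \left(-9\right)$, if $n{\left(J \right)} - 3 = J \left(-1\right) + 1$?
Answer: $-1230$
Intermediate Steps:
$n{\left(J \right)} = 4 - J$ ($n{\left(J \right)} = 3 + \left(J \left(-1\right) + 1\right) = 3 - \left(-1 + J\right) = 4 - J$)
$Z{\left(l \right)} = \frac{14}{3}$ ($Z{\left(l \right)} = 5 + \frac{1}{-3} = 5 - \frac{1}{3} = \frac{14}{3}$)
$\left(Z{\left(-1 \right)} + \left(6 \left(1 + 6\right) 3 + n{\left(-2 \right)}\right)\right) \left(-9\right) = \left(\frac{14}{3} + \left(6 \left(1 + 6\right) 3 + \left(4 - -2\right)\right)\right) \left(-9\right) = \left(\frac{14}{3} + \left(6 \cdot 7 \cdot 3 + \left(4 + 2\right)\right)\right) \left(-9\right) = \left(\frac{14}{3} + \left(6 \cdot 21 + 6\right)\right) \left(-9\right) = \left(\frac{14}{3} + \left(126 + 6\right)\right) \left(-9\right) = \left(\frac{14}{3} + 132\right) \left(-9\right) = \frac{410}{3} \left(-9\right) = -1230$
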